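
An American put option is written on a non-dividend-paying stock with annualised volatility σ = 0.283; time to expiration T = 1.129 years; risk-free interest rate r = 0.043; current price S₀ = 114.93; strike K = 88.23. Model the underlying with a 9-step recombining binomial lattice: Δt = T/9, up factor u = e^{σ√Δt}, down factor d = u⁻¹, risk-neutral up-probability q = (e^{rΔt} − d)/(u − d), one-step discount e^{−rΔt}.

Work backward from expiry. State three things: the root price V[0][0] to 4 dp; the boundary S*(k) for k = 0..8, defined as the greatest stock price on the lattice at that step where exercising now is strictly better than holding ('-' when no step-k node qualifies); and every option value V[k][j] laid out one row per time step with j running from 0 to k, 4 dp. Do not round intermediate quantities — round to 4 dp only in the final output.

price = 2.3927
boundary = - - - - - - 62.9867 69.6273 76.9680
tree:
2.3927
3.8046 1.0174
5.9209 1.7453 0.3059
8.9808 2.9479 0.5706 0.0465
13.2053 4.8851 1.0570 0.0939 0.0000
18.6912 7.9032 1.9426 0.1896 0.0000 0.0000
25.2433 12.3900 3.5354 0.3827 0.0000 0.0000 0.0000
31.2506 18.6027 6.3578 0.7725 0.0000 0.0000 0.0000 0.0000
36.6849 25.2433 11.2620 1.5593 0.0000 0.0000 0.0000 0.0000 0.0000
41.6010 31.2506 18.6027 3.1473 0.0000 0.0000 0.0000 0.0000 0.0000 0.0000

params: Δt=0.12544 u=1.10543 d=0.90463 q=0.50190 e^(-rΔt)=0.99462
t_9 payoffs: 41.6010 31.2506 18.6027 3.1473 0.0000 0.0000 0.0000 0.0000 0.0000 0.0000
t_8: node(8,0) S=51.5451 payoff=36.6849 vs cont=36.2103 → 36.6849 [stop]  node(8,1) S=62.9867 payoff=25.2433 vs cont=24.7687 → 25.2433 [stop]  node(8,2) S=76.9680 payoff=11.2620 vs cont=10.7873 → 11.2620 [stop]  node(8,3) S=94.0528 payoff=0.0000 vs cont=1.5593 → 1.5593 [wait]  node(8,4) S=114.9300 payoff=0.0000 vs cont=0.0000 → 0.0000 [wait]  node(8,5) S=140.4413 payoff=0.0000 vs cont=0.0000 → 0.0000 [wait]  node(8,6) S=171.6155 payoff=0.0000 vs cont=0.0000 → 0.0000 [wait]  node(8,7) S=209.7095 payoff=0.0000 vs cont=0.0000 → 0.0000 [wait]  node(8,8) S=256.2593 payoff=0.0000 vs cont=0.0000 → 0.0000 [wait]  ⇒ S*(8)=76.9680
t_7: node(7,0) S=56.9794 payoff=31.2506 vs cont=30.7760 → 31.2506 [stop]  node(7,1) S=69.6273 payoff=18.6027 vs cont=18.1281 → 18.6027 [stop]  node(7,2) S=85.0827 payoff=3.1473 vs cont=6.3578 → 6.3578 [wait]  node(7,3) S=103.9687 payoff=0.0000 vs cont=0.7725 → 0.7725 [wait]  node(7,4) S=127.0469 payoff=0.0000 vs cont=0.0000 → 0.0000 [wait]  node(7,5) S=155.2479 payoff=0.0000 vs cont=0.0000 → 0.0000 [wait]  node(7,6) S=189.7087 payoff=0.0000 vs cont=0.0000 → 0.0000 [wait]  node(7,7) S=231.8189 payoff=0.0000 vs cont=0.0000 → 0.0000 [wait]  ⇒ S*(7)=69.6273
t_6: node(6,0) S=62.9867 payoff=25.2433 vs cont=24.7687 → 25.2433 [stop]  node(6,1) S=76.9680 payoff=11.2620 vs cont=12.3900 → 12.3900 [wait]  node(6,2) S=94.0528 payoff=0.0000 vs cont=3.5354 → 3.5354 [wait]  node(6,3) S=114.9300 payoff=0.0000 vs cont=0.3827 → 0.3827 [wait]  node(6,4) S=140.4413 payoff=0.0000 vs cont=0.0000 → 0.0000 [wait]  node(6,5) S=171.6155 payoff=0.0000 vs cont=0.0000 → 0.0000 [wait]  node(6,6) S=209.7095 payoff=0.0000 vs cont=0.0000 → 0.0000 [wait]  ⇒ S*(6)=62.9867
t_5: node(5,0) S=69.6273 payoff=18.6027 vs cont=18.6912 → 18.6912 [wait]  node(5,1) S=85.0827 payoff=3.1473 vs cont=7.9032 → 7.9032 [wait]  node(5,2) S=103.9687 payoff=0.0000 vs cont=1.9426 → 1.9426 [wait]  node(5,3) S=127.0469 payoff=0.0000 vs cont=0.1896 → 0.1896 [wait]  node(5,4) S=155.2479 payoff=0.0000 vs cont=0.0000 → 0.0000 [wait]  node(5,5) S=189.7087 payoff=0.0000 vs cont=0.0000 → 0.0000 [wait]  ⇒ S*(5)=-
t_4: node(4,0) S=76.9680 payoff=11.2620 vs cont=13.2053 → 13.2053 [wait]  node(4,1) S=94.0528 payoff=0.0000 vs cont=4.8851 → 4.8851 [wait]  node(4,2) S=114.9300 payoff=0.0000 vs cont=1.0570 → 1.0570 [wait]  node(4,3) S=140.4413 payoff=0.0000 vs cont=0.0939 → 0.0939 [wait]  node(4,4) S=171.6155 payoff=0.0000 vs cont=0.0000 → 0.0000 [wait]  ⇒ S*(4)=-
t_3: node(3,0) S=85.0827 payoff=3.1473 vs cont=8.9808 → 8.9808 [wait]  node(3,1) S=103.9687 payoff=0.0000 vs cont=2.9479 → 2.9479 [wait]  node(3,2) S=127.0469 payoff=0.0000 vs cont=0.5706 → 0.5706 [wait]  node(3,3) S=155.2479 payoff=0.0000 vs cont=0.0465 → 0.0465 [wait]  ⇒ S*(3)=-
t_2: node(2,0) S=94.0528 payoff=0.0000 vs cont=5.9209 → 5.9209 [wait]  node(2,1) S=114.9300 payoff=0.0000 vs cont=1.7453 → 1.7453 [wait]  node(2,2) S=140.4413 payoff=0.0000 vs cont=0.3059 → 0.3059 [wait]  ⇒ S*(2)=-
t_1: node(1,0) S=103.9687 payoff=0.0000 vs cont=3.8046 → 3.8046 [wait]  node(1,1) S=127.0469 payoff=0.0000 vs cont=1.0174 → 1.0174 [wait]  ⇒ S*(1)=-
t_0: node(0,0) S=114.9300 payoff=0.0000 vs cont=2.3927 → 2.3927 [wait]  ⇒ S*(0)=-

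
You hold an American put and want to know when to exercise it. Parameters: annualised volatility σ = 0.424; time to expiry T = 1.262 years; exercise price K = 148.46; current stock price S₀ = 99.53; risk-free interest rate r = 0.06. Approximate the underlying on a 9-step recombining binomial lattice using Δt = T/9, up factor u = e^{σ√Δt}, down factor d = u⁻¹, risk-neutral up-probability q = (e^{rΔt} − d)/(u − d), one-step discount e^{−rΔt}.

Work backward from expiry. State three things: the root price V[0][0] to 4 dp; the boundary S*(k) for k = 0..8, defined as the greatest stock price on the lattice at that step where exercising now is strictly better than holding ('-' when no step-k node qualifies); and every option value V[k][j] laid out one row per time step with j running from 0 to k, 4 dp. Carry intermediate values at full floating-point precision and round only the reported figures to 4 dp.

price = 50.6928
boundary = - 84.9181 72.4513 84.9181 72.4513 84.9181 99.5300 84.9181 99.5300
tree:
50.6928
63.5419 38.0312
76.0087 49.9490 26.1314
86.6452 63.5419 36.4905 15.6678
95.7202 76.0087 49.1574 23.7744 7.3963
103.4629 86.6452 63.5419 34.8510 12.5136 2.1317
110.0689 95.7202 76.0087 48.9300 20.6183 4.1895 0.0000
115.7050 103.4629 86.6452 63.5419 32.7093 8.2338 0.0000 0.0000
120.5138 110.0689 95.7202 76.0087 48.9300 16.1823 0.0000 0.0000 0.0000
124.6165 115.7050 103.4629 86.6452 63.5419 31.8038 0.0000 0.0000 0.0000 0.0000

Δt=0.14022  u=1.17207  d=0.85319  q=0.48689  discount=0.99162
step 9 (expiry): payoffs max(K−S,0) = 124.6165 115.7050 103.4629 86.6452 63.5419 31.8038 0.0000 0.0000 0.0000 0.0000
step 8: (k=8,j=0): S=27.9462, (K−S)⁺=120.5138, hold=119.2700 ⇒ V=120.5138 exercise | (k=8,j=1): S=38.3911, (K−S)⁺=110.0689, hold=108.8251 ⇒ V=110.0689 exercise | (k=8,j=2): S=52.7398, (K−S)⁺=95.7202, hold=94.4764 ⇒ V=95.7202 exercise | (k=8,j=3): S=72.4513, (K−S)⁺=76.0087, hold=74.7649 ⇒ V=76.0087 exercise | (k=8,j=4): S=99.5300, (K−S)⁺=48.9300, hold=47.6862 ⇒ V=48.9300 exercise | (k=8,j=5): S=136.7293, (K−S)⁺=11.7307, hold=16.1823 ⇒ V=16.1823 continue | (k=8,j=6): S=187.8319, (K−S)⁺=0.0000, hold=0.0000 ⇒ V=0.0000 continue | (k=8,j=7): S=258.0341, (K−S)⁺=0.0000, hold=0.0000 ⇒ V=0.0000 continue | (k=8,j=8): S=354.4744, (K−S)⁺=0.0000, hold=0.0000 ⇒ V=0.0000 continue  boundary S*=99.5300
step 7: (k=7,j=0): S=32.7550, (K−S)⁺=115.7050, hold=114.4612 ⇒ V=115.7050 exercise | (k=7,j=1): S=44.9971, (K−S)⁺=103.4629, hold=102.2191 ⇒ V=103.4629 exercise | (k=7,j=2): S=61.8148, (K−S)⁺=86.6452, hold=85.4014 ⇒ V=86.6452 exercise | (k=7,j=3): S=84.9181, (K−S)⁺=63.5419, hold=62.2981 ⇒ V=63.5419 exercise | (k=7,j=4): S=116.6562, (K−S)⁺=31.8038, hold=32.7093 ⇒ V=32.7093 continue | (k=7,j=5): S=160.2565, (K−S)⁺=0.0000, hold=8.2338 ⇒ V=8.2338 continue | (k=7,j=6): S=220.1523, (K−S)⁺=0.0000, hold=0.0000 ⇒ V=0.0000 continue | (k=7,j=7): S=302.4343, (K−S)⁺=0.0000, hold=0.0000 ⇒ V=0.0000 continue  boundary S*=84.9181
step 6: (k=6,j=0): S=38.3911, (K−S)⁺=110.0689, hold=108.8251 ⇒ V=110.0689 exercise | (k=6,j=1): S=52.7398, (K−S)⁺=95.7202, hold=94.4764 ⇒ V=95.7202 exercise | (k=6,j=2): S=72.4513, (K−S)⁺=76.0087, hold=74.7649 ⇒ V=76.0087 exercise | (k=6,j=3): S=99.5300, (K−S)⁺=48.9300, hold=48.1234 ⇒ V=48.9300 exercise | (k=6,j=4): S=136.7293, (K−S)⁺=11.7307, hold=20.6183 ⇒ V=20.6183 continue | (k=6,j=5): S=187.8319, (K−S)⁺=0.0000, hold=4.1895 ⇒ V=4.1895 continue | (k=6,j=6): S=258.0341, (K−S)⁺=0.0000, hold=0.0000 ⇒ V=0.0000 continue  boundary S*=99.5300
step 5: (k=5,j=0): S=44.9971, (K−S)⁺=103.4629, hold=102.2191 ⇒ V=103.4629 exercise | (k=5,j=1): S=61.8148, (K−S)⁺=86.6452, hold=85.4014 ⇒ V=86.6452 exercise | (k=5,j=2): S=84.9181, (K−S)⁺=63.5419, hold=62.2981 ⇒ V=63.5419 exercise | (k=5,j=3): S=116.6562, (K−S)⁺=31.8038, hold=34.8510 ⇒ V=34.8510 continue | (k=5,j=4): S=160.2565, (K−S)⁺=0.0000, hold=12.5136 ⇒ V=12.5136 continue | (k=5,j=5): S=220.1523, (K−S)⁺=0.0000, hold=2.1317 ⇒ V=2.1317 continue  boundary S*=84.9181
step 4: (k=4,j=0): S=52.7398, (K−S)⁺=95.7202, hold=94.4764 ⇒ V=95.7202 exercise | (k=4,j=1): S=72.4513, (K−S)⁺=76.0087, hold=74.7649 ⇒ V=76.0087 exercise | (k=4,j=2): S=99.5300, (K−S)⁺=48.9300, hold=49.1574 ⇒ V=49.1574 continue | (k=4,j=3): S=136.7293, (K−S)⁺=11.7307, hold=23.7744 ⇒ V=23.7744 continue | (k=4,j=4): S=187.8319, (K−S)⁺=0.0000, hold=7.3963 ⇒ V=7.3963 continue  boundary S*=72.4513
step 3: (k=3,j=0): S=61.8148, (K−S)⁺=86.6452, hold=85.4014 ⇒ V=86.6452 exercise | (k=3,j=1): S=84.9181, (K−S)⁺=63.5419, hold=62.4079 ⇒ V=63.5419 exercise | (k=3,j=2): S=116.6562, (K−S)⁺=31.8038, hold=36.4905 ⇒ V=36.4905 continue | (k=3,j=3): S=160.2565, (K−S)⁺=0.0000, hold=15.6678 ⇒ V=15.6678 continue  boundary S*=84.9181
step 2: (k=2,j=0): S=72.4513, (K−S)⁺=76.0087, hold=74.7649 ⇒ V=76.0087 exercise | (k=2,j=1): S=99.5300, (K−S)⁺=48.9300, hold=49.9490 ⇒ V=49.9490 continue | (k=2,j=2): S=136.7293, (K−S)⁺=11.7307, hold=26.1314 ⇒ V=26.1314 continue  boundary S*=72.4513
step 1: (k=1,j=0): S=84.9181, (K−S)⁺=63.5419, hold=62.7901 ⇒ V=63.5419 exercise | (k=1,j=1): S=116.6562, (K−S)⁺=31.8038, hold=38.0312 ⇒ V=38.0312 continue  boundary S*=84.9181
step 0: (k=0,j=0): S=99.5300, (K−S)⁺=48.9300, hold=50.6928 ⇒ V=50.6928 continue  boundary S*=-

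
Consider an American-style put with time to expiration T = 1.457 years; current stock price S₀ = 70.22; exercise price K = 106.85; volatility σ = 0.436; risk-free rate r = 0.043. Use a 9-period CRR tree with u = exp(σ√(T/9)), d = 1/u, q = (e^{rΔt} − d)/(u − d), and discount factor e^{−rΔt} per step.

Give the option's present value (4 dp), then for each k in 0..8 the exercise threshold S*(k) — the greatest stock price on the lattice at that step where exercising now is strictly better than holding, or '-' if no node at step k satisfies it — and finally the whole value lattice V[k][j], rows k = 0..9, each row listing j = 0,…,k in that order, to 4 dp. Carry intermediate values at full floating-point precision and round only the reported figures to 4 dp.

Δt=0.16189, u=1.19175, d=0.83910, q=0.47606, disc=e^(-rΔt)=0.99306
k=9 terminal: V=max(K-S,0) → 92.3696 86.2838 77.6403 65.3641 47.9285 23.1650 0.0000 0.0000 0.0000 0.0000
k=8: j=0 S=17.2571 intr=89.5929 cont=88.8517 V=89.5929[EX]; j=1 S=24.5098 intr=82.3402 cont=81.5989 V=82.3402[EX]; j=2 S=34.8108 intr=72.0392 cont=71.2980 V=72.0392[EX]; j=3 S=49.4410 intr=57.4090 cont=56.6678 V=57.4090[EX]; j=4 S=70.2200 intr=36.6300 cont=35.8888 V=36.6300[EX]; j=5 S=99.7319 intr=7.1181 cont=12.0528 V=12.0528[hold]; j=6 S=141.6471 intr=0.0000 cont=0.0000 V=0.0000[hold]; j=7 S=201.1783 intr=0.0000 cont=0.0000 V=0.0000[hold]; j=8 S=285.7292 intr=0.0000 cont=0.0000 V=0.0000[hold]  S*(8)=70.2200
k=7: j=0 S=20.5662 intr=86.2838 cont=85.5426 V=86.2838[EX]; j=1 S=29.2097 intr=77.6403 cont=76.8991 V=77.6403[EX]; j=2 S=41.4859 intr=65.3641 cont=64.6229 V=65.3641[EX]; j=3 S=58.9215 intr=47.9285 cont=47.1872 V=47.9285[EX]; j=4 S=83.6850 intr=23.1650 cont=24.7567 V=24.7567[hold]; j=5 S=118.8560 intr=0.0000 cont=6.2711 V=6.2711[hold]; j=6 S=168.8086 intr=0.0000 cont=0.0000 V=0.0000[hold]; j=7 S=239.7551 intr=0.0000 cont=0.0000 V=0.0000[hold]  S*(7)=58.9215
k=6: j=0 S=24.5098 intr=82.3402 cont=81.5989 V=82.3402[EX]; j=1 S=34.8108 intr=72.0392 cont=71.2980 V=72.0392[EX]; j=2 S=49.4410 intr=57.4090 cont=56.6678 V=57.4090[EX]; j=3 S=70.2200 intr=36.6300 cont=36.6413 V=36.6413[hold]; j=4 S=99.7319 intr=7.1181 cont=15.8457 V=15.8457[hold]; j=5 S=141.6471 intr=0.0000 cont=3.2629 V=3.2629[hold]; j=6 S=201.1783 intr=0.0000 cont=0.0000 V=0.0000[hold]  S*(6)=49.4410
k=5: j=0 S=29.2097 intr=77.6403 cont=76.8991 V=77.6403[EX]; j=1 S=41.4859 intr=65.3641 cont=64.6229 V=65.3641[EX]; j=2 S=58.9215 intr=47.9285 cont=47.1926 V=47.9285[EX]; j=3 S=83.6850 intr=23.1650 cont=26.5558 V=26.5558[hold]; j=4 S=118.8560 intr=0.0000 cont=9.7871 V=9.7871[hold]; j=5 S=168.8086 intr=0.0000 cont=1.6977 V=1.6977[hold]  S*(5)=58.9215
k=4: j=0 S=34.8108 intr=72.0392 cont=71.2980 V=72.0392[EX]; j=1 S=49.4410 intr=57.4090 cont=56.6678 V=57.4090[EX]; j=2 S=70.2200 intr=36.6300 cont=37.4918 V=37.4918[hold]; j=3 S=99.7319 intr=7.1181 cont=18.4440 V=18.4440[hold]; j=4 S=141.6471 intr=0.0000 cont=5.8948 V=5.8948[hold]  S*(4)=49.4410
k=3: j=0 S=41.4859 intr=65.3641 cont=64.6229 V=65.3641[EX]; j=1 S=58.9215 intr=47.9285 cont=47.5947 V=47.9285[EX]; j=2 S=83.6850 intr=23.1650 cont=28.2266 V=28.2266[hold]; j=3 S=118.8560 intr=0.0000 cont=12.3833 V=12.3833[hold]  S*(3)=58.9215
k=2: j=0 S=49.4410 intr=57.4090 cont=56.6678 V=57.4090[EX]; j=1 S=70.2200 intr=36.6300 cont=38.2817 V=38.2817[hold]; j=2 S=99.7319 intr=7.1181 cont=20.5407 V=20.5407[hold]  S*(2)=49.4410
k=1: j=0 S=58.9215 intr=47.9285 cont=47.9681 V=47.9681[hold]; j=1 S=83.6850 intr=23.1650 cont=29.6289 V=29.6289[hold]  S*(1)=-
k=0: j=0 S=70.2200 intr=36.6300 cont=38.9653 V=38.9653[hold]  S*(0)=-

price = 38.9653
boundary = - - 49.4410 58.9215 49.4410 58.9215 49.4410 58.9215 70.2200
tree:
38.9653
47.9681 29.6289
57.4090 38.2817 20.5407
65.3641 47.9285 28.2266 12.3833
72.0392 57.4090 37.4918 18.4440 5.8948
77.6403 65.3641 47.9285 26.5558 9.7871 1.6977
82.3402 72.0392 57.4090 36.6413 15.8457 3.2629 0.0000
86.2838 77.6403 65.3641 47.9285 24.7567 6.2711 0.0000 0.0000
89.5929 82.3402 72.0392 57.4090 36.6300 12.0528 0.0000 0.0000 0.0000
92.3696 86.2838 77.6403 65.3641 47.9285 23.1650 0.0000 0.0000 0.0000 0.0000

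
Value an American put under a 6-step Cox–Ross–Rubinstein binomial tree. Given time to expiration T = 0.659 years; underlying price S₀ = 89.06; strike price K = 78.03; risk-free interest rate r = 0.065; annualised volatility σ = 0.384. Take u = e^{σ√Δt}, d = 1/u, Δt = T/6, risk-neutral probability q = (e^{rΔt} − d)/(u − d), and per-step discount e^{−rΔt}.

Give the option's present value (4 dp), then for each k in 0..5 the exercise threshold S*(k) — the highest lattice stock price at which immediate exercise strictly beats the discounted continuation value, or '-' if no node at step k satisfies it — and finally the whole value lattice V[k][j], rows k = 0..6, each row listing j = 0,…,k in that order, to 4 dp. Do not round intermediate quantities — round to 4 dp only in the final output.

price = 5.0222
boundary = - - - - 53.5311 60.7960
tree:
5.0222
7.8885 2.1858
12.0124 3.8169 0.5620
17.5904 6.5248 1.1237 0.0000
24.4989 10.8328 2.2468 0.0000 0.0000
30.8957 17.2340 4.4926 0.0000 0.0000 0.0000
36.5281 24.4989 8.9831 0.0000 0.0000 0.0000 0.0000

Δt=0.10983  u=1.13571  d=0.88050  q=0.49630  discount=0.99289
step 6 (expiry): payoffs max(K−S,0) = 36.5281 24.4989 8.9831 0.0000 0.0000 0.0000 0.0000
step 5: (k=5,j=0): S=47.1343, (K−S)⁺=30.8957, hold=30.3406 ⇒ V=30.8957 exercise | (k=5,j=1): S=60.7960, (K−S)⁺=17.2340, hold=16.6789 ⇒ V=17.2340 exercise | (k=5,j=2): S=78.4176, (K−S)⁺=0.0000, hold=4.4926 ⇒ V=4.4926 continue | (k=5,j=3): S=101.1467, (K−S)⁺=0.0000, hold=0.0000 ⇒ V=0.0000 continue | (k=5,j=4): S=130.4638, (K−S)⁺=0.0000, hold=0.0000 ⇒ V=0.0000 continue | (k=5,j=5): S=168.2784, (K−S)⁺=0.0000, hold=0.0000 ⇒ V=0.0000 continue  boundary S*=60.7960
step 4: (k=4,j=0): S=53.5311, (K−S)⁺=24.4989, hold=23.9438 ⇒ V=24.4989 exercise | (k=4,j=1): S=69.0469, (K−S)⁺=8.9831, hold=10.8328 ⇒ V=10.8328 continue | (k=4,j=2): S=89.0600, (K−S)⁺=0.0000, hold=2.2468 ⇒ V=2.2468 continue | (k=4,j=3): S=114.8738, (K−S)⁺=0.0000, hold=0.0000 ⇒ V=0.0000 continue | (k=4,j=4): S=148.1696, (K−S)⁺=0.0000, hold=0.0000 ⇒ V=0.0000 continue  boundary S*=53.5311
step 3: (k=3,j=0): S=60.7960, (K−S)⁺=17.2340, hold=17.5904 ⇒ V=17.5904 continue | (k=3,j=1): S=78.4176, (K−S)⁺=0.0000, hold=6.5248 ⇒ V=6.5248 continue | (k=3,j=2): S=101.1467, (K−S)⁺=0.0000, hold=1.1237 ⇒ V=1.1237 continue | (k=3,j=3): S=130.4638, (K−S)⁺=0.0000, hold=0.0000 ⇒ V=0.0000 continue  boundary S*=-
step 2: (k=2,j=0): S=69.0469, (K−S)⁺=8.9831, hold=12.0124 ⇒ V=12.0124 continue | (k=2,j=1): S=89.0600, (K−S)⁺=0.0000, hold=3.8169 ⇒ V=3.8169 continue | (k=2,j=2): S=114.8738, (K−S)⁺=0.0000, hold=0.5620 ⇒ V=0.5620 continue  boundary S*=-
step 1: (k=1,j=0): S=78.4176, (K−S)⁺=0.0000, hold=7.8885 ⇒ V=7.8885 continue | (k=1,j=1): S=101.1467, (K−S)⁺=0.0000, hold=2.1858 ⇒ V=2.1858 continue  boundary S*=-
step 0: (k=0,j=0): S=89.0600, (K−S)⁺=0.0000, hold=5.0222 ⇒ V=5.0222 continue  boundary S*=-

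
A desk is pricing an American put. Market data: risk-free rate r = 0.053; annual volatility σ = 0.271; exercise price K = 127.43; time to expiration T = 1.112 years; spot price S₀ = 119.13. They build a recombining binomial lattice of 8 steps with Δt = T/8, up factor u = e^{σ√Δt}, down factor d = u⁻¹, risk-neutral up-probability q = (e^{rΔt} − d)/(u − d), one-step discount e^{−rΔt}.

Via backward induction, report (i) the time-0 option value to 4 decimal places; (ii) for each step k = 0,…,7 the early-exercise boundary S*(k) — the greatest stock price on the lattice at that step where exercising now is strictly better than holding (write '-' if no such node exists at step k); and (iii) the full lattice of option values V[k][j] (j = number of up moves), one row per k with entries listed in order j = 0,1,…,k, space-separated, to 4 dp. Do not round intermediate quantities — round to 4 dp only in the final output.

params: Δt=0.13900 u=1.10632 d=0.90390 q=0.51129 e^(-rΔt)=0.99266
t_8 payoffs: 74.3433 62.4553 47.9050 30.0965 8.3000 0.0000 0.0000 0.0000 0.0000
t_7: node(7,0) S=58.7307 payoff=68.6993 vs cont=67.7640 → 68.6993 [stop]  node(7,1) S=71.8826 payoff=55.5474 vs cont=54.6120 → 55.5474 [stop]  node(7,2) S=87.9798 payoff=39.4502 vs cont=38.5149 → 39.4502 [stop]  node(7,3) S=107.6817 payoff=19.7483 vs cont=18.8130 → 19.7483 [stop]  node(7,4) S=131.7955 payoff=0.0000 vs cont=4.0265 → 4.0265 [wait]  node(7,5) S=161.3093 payoff=0.0000 vs cont=0.0000 → 0.0000 [wait]  node(7,6) S=197.4323 payoff=0.0000 vs cont=0.0000 → 0.0000 [wait]  node(7,7) S=241.6446 payoff=0.0000 vs cont=0.0000 → 0.0000 [wait]  ⇒ S*(7)=107.6817
t_6: node(6,0) S=64.9747 payoff=62.4553 vs cont=61.5199 → 62.4553 [stop]  node(6,1) S=79.5250 payoff=47.9050 vs cont=46.9697 → 47.9050 [stop]  node(6,2) S=97.3335 payoff=30.0965 vs cont=29.1612 → 30.0965 [stop]  node(6,3) S=119.1300 payoff=8.3000 vs cont=11.6239 → 11.6239 [wait]  node(6,4) S=145.8075 payoff=0.0000 vs cont=1.9533 → 1.9533 [wait]  node(6,5) S=178.4592 payoff=0.0000 vs cont=0.0000 → 0.0000 [wait]  node(6,6) S=218.4227 payoff=0.0000 vs cont=0.0000 → 0.0000 [wait]  ⇒ S*(6)=97.3335
t_5: node(5,0) S=71.8826 payoff=55.5474 vs cont=54.6120 → 55.5474 [stop]  node(5,1) S=87.9798 payoff=39.4502 vs cont=38.5149 → 39.4502 [stop]  node(5,2) S=107.6817 payoff=19.7483 vs cont=20.5001 → 20.5001 [wait]  node(5,3) S=131.7955 payoff=0.0000 vs cont=6.6304 → 6.6304 [wait]  node(5,4) S=161.3093 payoff=0.0000 vs cont=0.9476 → 0.9476 [wait]  node(5,5) S=197.4323 payoff=0.0000 vs cont=0.0000 → 0.0000 [wait]  ⇒ S*(5)=87.9798
t_4: node(4,0) S=79.5250 payoff=47.9050 vs cont=46.9697 → 47.9050 [stop]  node(4,1) S=97.3335 payoff=30.0965 vs cont=29.5427 → 30.0965 [stop]  node(4,2) S=119.1300 payoff=8.3000 vs cont=13.3102 → 13.3102 [wait]  node(4,3) S=145.8075 payoff=0.0000 vs cont=3.6975 → 3.6975 [wait]  node(4,4) S=178.4592 payoff=0.0000 vs cont=0.4597 → 0.4597 [wait]  ⇒ S*(4)=97.3335
t_3: node(3,0) S=87.9798 payoff=39.4502 vs cont=38.5149 → 39.4502 [stop]  node(3,1) S=107.6817 payoff=19.7483 vs cont=21.3559 → 21.3559 [wait]  node(3,2) S=131.7955 payoff=0.0000 vs cont=8.3337 → 8.3337 [wait]  node(3,3) S=161.3093 payoff=0.0000 vs cont=2.0271 → 2.0271 [wait]  ⇒ S*(3)=87.9798
t_2: node(2,0) S=97.3335 payoff=30.0965 vs cont=29.9771 → 30.0965 [stop]  node(2,1) S=119.1300 payoff=8.3000 vs cont=14.5899 → 14.5899 [wait]  node(2,2) S=145.8075 payoff=0.0000 vs cont=5.0716 → 5.0716 [wait]  ⇒ S*(2)=97.3335
t_1: node(1,0) S=107.6817 payoff=19.7483 vs cont=22.0054 → 22.0054 [wait]  node(1,1) S=131.7955 payoff=0.0000 vs cont=9.6519 → 9.6519 [wait]  ⇒ S*(1)=-
t_0: node(0,0) S=119.1300 payoff=8.3000 vs cont=15.5740 → 15.5740 [wait]  ⇒ S*(0)=-

price = 15.5740
boundary = - - 97.3335 87.9798 97.3335 87.9798 97.3335 107.6817
tree:
15.5740
22.0054 9.6519
30.0965 14.5899 5.0716
39.4502 21.3559 8.3337 2.0271
47.9050 30.0965 13.3102 3.6975 0.4597
55.5474 39.4502 20.5001 6.6304 0.9476 0.0000
62.4553 47.9050 30.0965 11.6239 1.9533 0.0000 0.0000
68.6993 55.5474 39.4502 19.7483 4.0265 0.0000 0.0000 0.0000
74.3433 62.4553 47.9050 30.0965 8.3000 0.0000 0.0000 0.0000 0.0000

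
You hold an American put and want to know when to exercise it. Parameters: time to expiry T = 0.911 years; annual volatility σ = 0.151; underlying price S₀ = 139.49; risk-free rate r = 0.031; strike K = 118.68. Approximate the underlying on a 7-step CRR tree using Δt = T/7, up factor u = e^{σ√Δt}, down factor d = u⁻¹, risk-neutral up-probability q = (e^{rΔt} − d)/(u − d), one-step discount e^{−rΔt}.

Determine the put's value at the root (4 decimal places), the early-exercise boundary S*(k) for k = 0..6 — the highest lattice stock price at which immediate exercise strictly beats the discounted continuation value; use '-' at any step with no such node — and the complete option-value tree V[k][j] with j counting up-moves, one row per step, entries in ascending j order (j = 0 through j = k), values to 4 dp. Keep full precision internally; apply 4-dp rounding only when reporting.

params: Δt=0.13014 u=1.05598 d=0.94698 q=0.52347 e^(-rΔt)=0.99597
t_7 payoffs: 23.4136 12.4481 0.2204 0.0000 0.0000 0.0000 0.0000 0.0000
t_6: node(6,0) S=100.5998 payoff=18.0802 vs cont=17.6023 → 18.0802 [stop]  node(6,1) S=112.1792 payoff=6.5008 vs cont=6.0229 → 6.5008 [stop]  node(6,2) S=125.0915 payoff=0.0000 vs cont=0.1046 → 0.1046 [wait]  node(6,3) S=139.4900 payoff=0.0000 vs cont=0.0000 → 0.0000 [wait]  node(6,4) S=155.5458 payoff=0.0000 vs cont=0.0000 → 0.0000 [wait]  node(6,5) S=173.4497 payoff=0.0000 vs cont=0.0000 → 0.0000 [wait]  node(6,6) S=193.4144 payoff=0.0000 vs cont=0.0000 → 0.0000 [wait]  ⇒ S*(6)=112.1792
t_5: node(5,0) S=106.2319 payoff=12.4481 vs cont=11.9703 → 12.4481 [stop]  node(5,1) S=118.4596 payoff=0.2204 vs cont=3.1399 → 3.1399 [wait]  node(5,2) S=132.0947 payoff=0.0000 vs cont=0.0497 → 0.0497 [wait]  node(5,3) S=147.2993 payoff=0.0000 vs cont=0.0000 → 0.0000 [wait]  node(5,4) S=164.2540 payoff=0.0000 vs cont=0.0000 → 0.0000 [wait]  node(5,5) S=183.1603 payoff=0.0000 vs cont=0.0000 → 0.0000 [wait]  ⇒ S*(5)=106.2319
t_4: node(4,0) S=112.1792 payoff=6.5008 vs cont=7.5450 → 7.5450 [wait]  node(4,1) S=125.0915 payoff=0.0000 vs cont=1.5161 → 1.5161 [wait]  node(4,2) S=139.4900 payoff=0.0000 vs cont=0.0236 → 0.0236 [wait]  node(4,3) S=155.5458 payoff=0.0000 vs cont=0.0000 → 0.0000 [wait]  node(4,4) S=173.4497 payoff=0.0000 vs cont=0.0000 → 0.0000 [wait]  ⇒ S*(4)=-
t_3: node(3,0) S=118.4596 payoff=0.2204 vs cont=4.3714 → 4.3714 [wait]  node(3,1) S=132.0947 payoff=0.0000 vs cont=0.7318 → 0.7318 [wait]  node(3,2) S=147.2993 payoff=0.0000 vs cont=0.0112 → 0.0112 [wait]  node(3,3) S=164.2540 payoff=0.0000 vs cont=0.0000 → 0.0000 [wait]  ⇒ S*(3)=-
t_2: node(2,0) S=125.0915 payoff=0.0000 vs cont=2.4562 → 2.4562 [wait]  node(2,1) S=139.4900 payoff=0.0000 vs cont=0.3532 → 0.3532 [wait]  node(2,2) S=155.5458 payoff=0.0000 vs cont=0.0053 → 0.0053 [wait]  ⇒ S*(2)=-
t_1: node(1,0) S=132.0947 payoff=0.0000 vs cont=1.3499 → 1.3499 [wait]  node(1,1) S=147.2993 payoff=0.0000 vs cont=0.1704 → 0.1704 [wait]  ⇒ S*(1)=-
t_0: node(0,0) S=139.4900 payoff=0.0000 vs cont=0.7295 → 0.7295 [wait]  ⇒ S*(0)=-

price = 0.7295
boundary = - - - - - 106.2319 112.1792
tree:
0.7295
1.3499 0.1704
2.4562 0.3532 0.0053
4.3714 0.7318 0.0112 0.0000
7.5450 1.5161 0.0236 0.0000 0.0000
12.4481 3.1399 0.0497 0.0000 0.0000 0.0000
18.0802 6.5008 0.1046 0.0000 0.0000 0.0000 0.0000
23.4136 12.4481 0.2204 0.0000 0.0000 0.0000 0.0000 0.0000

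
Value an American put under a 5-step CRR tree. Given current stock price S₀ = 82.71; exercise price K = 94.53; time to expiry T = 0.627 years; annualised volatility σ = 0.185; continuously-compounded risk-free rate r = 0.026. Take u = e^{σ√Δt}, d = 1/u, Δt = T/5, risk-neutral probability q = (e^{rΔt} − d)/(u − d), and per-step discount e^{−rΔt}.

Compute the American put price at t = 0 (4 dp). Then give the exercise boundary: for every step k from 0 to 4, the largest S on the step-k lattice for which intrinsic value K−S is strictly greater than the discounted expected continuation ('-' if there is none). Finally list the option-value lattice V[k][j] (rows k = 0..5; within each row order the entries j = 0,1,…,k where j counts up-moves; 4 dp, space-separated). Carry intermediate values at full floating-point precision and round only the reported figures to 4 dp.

price = 12.4758
boundary = - 77.4652 72.5529 77.4652 82.7100
tree:
12.4758
17.0648 8.1209
21.9771 12.0773 4.3496
26.5778 17.0648 7.3347 1.4926
30.8868 21.9771 11.8200 3.0470 0.0000
34.9225 26.5778 17.0648 6.2201 0.0000 0.0000

Δt=0.12540  u=1.06771  d=0.93659  q=0.50853  discount=0.99674
step 5 (expiry): payoffs max(K−S,0) = 34.9225 26.5778 17.0648 6.2201 0.0000 0.0000
step 4: (k=4,j=0): S=63.6432, (K−S)⁺=30.8868, hold=30.5791 ⇒ V=30.8868 exercise | (k=4,j=1): S=72.5529, (K−S)⁺=21.9771, hold=21.6693 ⇒ V=21.9771 exercise | (k=4,j=2): S=82.7100, (K−S)⁺=11.8200, hold=11.5123 ⇒ V=11.8200 exercise | (k=4,j=3): S=94.2890, (K−S)⁺=0.2410, hold=3.0470 ⇒ V=3.0470 continue | (k=4,j=4): S=107.4890, (K−S)⁺=0.0000, hold=0.0000 ⇒ V=0.0000 continue  boundary S*=82.7100
step 3: (k=3,j=0): S=67.9522, (K−S)⁺=26.5778, hold=26.2701 ⇒ V=26.5778 exercise | (k=3,j=1): S=77.4652, (K−S)⁺=17.0648, hold=16.7571 ⇒ V=17.0648 exercise | (k=3,j=2): S=88.3099, (K−S)⁺=6.2201, hold=7.3347 ⇒ V=7.3347 continue | (k=3,j=3): S=100.6729, (K−S)⁺=0.0000, hold=1.4926 ⇒ V=1.4926 continue  boundary S*=77.4652
step 2: (k=2,j=0): S=72.5529, (K−S)⁺=21.9771, hold=21.6693 ⇒ V=21.9771 exercise | (k=2,j=1): S=82.7100, (K−S)⁺=11.8200, hold=12.0773 ⇒ V=12.0773 continue | (k=2,j=2): S=94.2890, (K−S)⁺=0.2410, hold=4.3496 ⇒ V=4.3496 continue  boundary S*=72.5529
step 1: (k=1,j=0): S=77.4652, (K−S)⁺=17.0648, hold=16.8875 ⇒ V=17.0648 exercise | (k=1,j=1): S=88.3099, (K−S)⁺=6.2201, hold=8.1209 ⇒ V=8.1209 continue  boundary S*=77.4652
step 0: (k=0,j=0): S=82.7100, (K−S)⁺=11.8200, hold=12.4758 ⇒ V=12.4758 continue  boundary S*=-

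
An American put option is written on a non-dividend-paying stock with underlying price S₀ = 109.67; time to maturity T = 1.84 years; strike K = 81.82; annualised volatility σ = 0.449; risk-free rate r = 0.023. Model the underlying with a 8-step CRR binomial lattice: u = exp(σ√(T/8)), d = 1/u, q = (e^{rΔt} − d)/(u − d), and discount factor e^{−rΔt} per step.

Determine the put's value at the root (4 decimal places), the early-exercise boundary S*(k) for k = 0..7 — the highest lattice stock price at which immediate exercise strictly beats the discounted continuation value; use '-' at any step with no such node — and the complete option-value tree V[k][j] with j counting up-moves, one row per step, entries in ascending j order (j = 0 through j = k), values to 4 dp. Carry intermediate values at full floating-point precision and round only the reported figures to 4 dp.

Δt=0.23000, u=1.24027, d=0.80627, q=0.45860, disc=e^(-rΔt)=0.99472
k=8 terminal: V=max(K-S,0) → 62.2340 51.6913 35.4736 10.5261 0.0000 0.0000 0.0000 0.0000 0.0000
k=7: j=0 S=24.2920 intr=57.5280 cont=57.0963 V=57.5280[EX]; j=1 S=37.3679 intr=44.4521 cont=44.0204 V=44.4521[EX]; j=2 S=57.4823 intr=24.3377 cont=23.9060 V=24.3377[EX]; j=3 S=88.4240 intr=0.0000 cont=5.6688 V=5.6688[hold]; j=4 S=136.0209 intr=0.0000 cont=0.0000 V=0.0000[hold]; j=5 S=209.2384 intr=0.0000 cont=0.0000 V=0.0000[hold]; j=6 S=321.8675 intr=0.0000 cont=0.0000 V=0.0000[hold]; j=7 S=495.1227 intr=0.0000 cont=0.0000 V=0.0000[hold]  S*(7)=57.4823
k=6: j=0 S=30.1287 intr=51.6913 cont=51.2596 V=51.6913[EX]; j=1 S=46.3464 intr=35.4736 cont=35.0419 V=35.4736[EX]; j=2 S=71.2939 intr=10.5261 cont=15.6930 V=15.6930[hold]; j=3 S=109.6700 intr=0.0000 cont=3.0529 V=3.0529[hold]; j=4 S=168.7033 intr=0.0000 cont=0.0000 V=0.0000[hold]; j=5 S=259.5131 intr=0.0000 cont=0.0000 V=0.0000[hold]; j=6 S=399.2041 intr=0.0000 cont=0.0000 V=0.0000[hold]  S*(6)=46.3464
k=5: j=0 S=37.3679 intr=44.4521 cont=44.0204 V=44.4521[EX]; j=1 S=57.4823 intr=24.3377 cont=26.2630 V=26.2630[hold]; j=2 S=88.4240 intr=0.0000 cont=9.8441 V=9.8441[hold]; j=3 S=136.0209 intr=0.0000 cont=1.6442 V=1.6442[hold]; j=4 S=209.2384 intr=0.0000 cont=0.0000 V=0.0000[hold]; j=5 S=321.8675 intr=0.0000 cont=0.0000 V=0.0000[hold]  S*(5)=37.3679
k=4: j=0 S=46.3464 intr=35.4736 cont=35.9202 V=35.9202[hold]; j=1 S=71.2939 intr=10.5261 cont=18.6345 V=18.6345[hold]; j=2 S=109.6700 intr=0.0000 cont=6.0516 V=6.0516[hold]; j=3 S=168.7033 intr=0.0000 cont=0.8855 V=0.8855[hold]; j=4 S=259.5131 intr=0.0000 cont=0.0000 V=0.0000[hold]  S*(4)=-
k=3: j=0 S=57.4823 intr=24.3377 cont=27.8454 V=27.8454[hold]; j=1 S=88.4240 intr=0.0000 cont=12.7962 V=12.7962[hold]; j=2 S=136.0209 intr=0.0000 cont=3.6630 V=3.6630[hold]; j=3 S=209.2384 intr=0.0000 cont=0.4769 V=0.4769[hold]  S*(3)=-
k=2: j=0 S=71.2939 intr=10.5261 cont=20.8334 V=20.8334[hold]; j=1 S=109.6700 intr=0.0000 cont=8.5623 V=8.5623[hold]; j=2 S=168.7033 intr=0.0000 cont=2.1902 V=2.1902[hold]  S*(2)=-
k=1: j=0 S=88.4240 intr=0.0000 cont=15.1257 V=15.1257[hold]; j=1 S=136.0209 intr=0.0000 cont=5.6104 V=5.6104[hold]  S*(1)=-
k=0: j=0 S=109.6700 intr=0.0000 cont=10.7052 V=10.7052[hold]  S*(0)=-

price = 10.7052
boundary = - - - - - 37.3679 46.3464 57.4823
tree:
10.7052
15.1257 5.6104
20.8334 8.5623 2.1902
27.8454 12.7962 3.6630 0.4769
35.9202 18.6345 6.0516 0.8855 0.0000
44.4521 26.2630 9.8441 1.6442 0.0000 0.0000
51.6913 35.4736 15.6930 3.0529 0.0000 0.0000 0.0000
57.5280 44.4521 24.3377 5.6688 0.0000 0.0000 0.0000 0.0000
62.2340 51.6913 35.4736 10.5261 0.0000 0.0000 0.0000 0.0000 0.0000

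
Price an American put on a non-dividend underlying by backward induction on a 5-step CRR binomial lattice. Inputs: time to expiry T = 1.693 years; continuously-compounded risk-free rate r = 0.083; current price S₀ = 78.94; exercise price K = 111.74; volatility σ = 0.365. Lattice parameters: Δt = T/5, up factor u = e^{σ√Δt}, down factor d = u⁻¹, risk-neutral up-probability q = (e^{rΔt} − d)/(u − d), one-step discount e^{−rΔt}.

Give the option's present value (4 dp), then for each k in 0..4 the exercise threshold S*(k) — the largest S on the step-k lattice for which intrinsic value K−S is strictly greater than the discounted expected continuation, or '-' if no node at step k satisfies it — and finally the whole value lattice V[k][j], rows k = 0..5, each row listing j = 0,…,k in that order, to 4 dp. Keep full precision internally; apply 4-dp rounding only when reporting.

Δt=0.33860, u=1.23663, d=0.80865, q=0.51370, disc=e^(-rΔt)=0.97229
k=5 terminal: V=max(K-S,0) → 84.4442 69.9977 47.9053 14.1203 0.0000 0.0000
k=4: j=0 S=33.7548 intr=77.9852 cont=74.8886 V=77.9852[EX]; j=1 S=51.6198 intr=60.1202 cont=57.0236 V=60.1202[EX]; j=2 S=78.9400 intr=32.8000 cont=29.7034 V=32.8000[EX]; j=3 S=120.7196 intr=0.0000 cont=6.6764 V=6.6764[hold]; j=4 S=184.6113 intr=0.0000 cont=0.0000 V=0.0000[hold]  S*(4)=78.9400
k=3: j=0 S=41.7423 intr=69.9977 cont=66.9011 V=69.9977[EX]; j=1 S=63.8347 intr=47.9053 cont=44.8087 V=47.9053[EX]; j=2 S=97.6197 intr=14.1203 cont=18.8433 V=18.8433[hold]; j=3 S=149.2856 intr=0.0000 cont=3.1568 V=3.1568[hold]  S*(3)=63.8347
k=2: j=0 S=51.6198 intr=60.1202 cont=57.0236 V=60.1202[EX]; j=1 S=78.9400 intr=32.8000 cont=32.0624 V=32.8000[EX]; j=2 S=120.7196 intr=0.0000 cont=10.4863 V=10.4863[hold]  S*(2)=78.9400
k=1: j=0 S=63.8347 intr=47.9053 cont=44.8087 V=47.9053[EX]; j=1 S=97.6197 intr=14.1203 cont=20.7462 V=20.7462[hold]  S*(1)=63.8347
k=0: j=0 S=78.9400 intr=32.8000 cont=33.0128 V=33.0128[hold]  S*(0)=-

price = 33.0128
boundary = - 63.8347 78.9400 63.8347 78.9400
tree:
33.0128
47.9053 20.7462
60.1202 32.8000 10.4863
69.9977 47.9053 18.8433 3.1568
77.9852 60.1202 32.8000 6.6764 0.0000
84.4442 69.9977 47.9053 14.1203 0.0000 0.0000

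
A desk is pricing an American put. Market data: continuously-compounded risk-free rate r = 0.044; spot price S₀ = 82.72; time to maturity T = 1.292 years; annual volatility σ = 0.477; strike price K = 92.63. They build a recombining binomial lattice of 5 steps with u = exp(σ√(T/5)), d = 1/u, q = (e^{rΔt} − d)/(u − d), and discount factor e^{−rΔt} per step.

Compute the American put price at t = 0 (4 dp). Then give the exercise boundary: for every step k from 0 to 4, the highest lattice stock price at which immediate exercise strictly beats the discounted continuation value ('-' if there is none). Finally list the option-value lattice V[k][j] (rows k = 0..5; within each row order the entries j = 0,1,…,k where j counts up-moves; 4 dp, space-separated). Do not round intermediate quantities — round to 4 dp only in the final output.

price = 21.8121
boundary = - - 50.9332 39.9664 50.9332
tree:
21.8121
30.7922 11.9364
41.6968 18.9064 4.1481
52.6636 28.8744 7.8134 0.0000
61.2690 41.6968 14.7171 0.0000 0.0000
68.0215 52.6636 27.7209 0.0000 0.0000 0.0000

Δt=0.25840, u=1.27440, d=0.78468, q=0.46303, disc=e^(-rΔt)=0.98869
k=5 terminal: V=max(K-S,0) → 68.0215 52.6636 27.7209 0.0000 0.0000 0.0000
k=4: j=0 S=31.3610 intr=61.2690 cont=60.2218 V=61.2690[EX]; j=1 S=50.9332 intr=41.6968 cont=40.6496 V=41.6968[EX]; j=2 S=82.7200 intr=9.9100 cont=14.7171 V=14.7171[hold]; j=3 S=134.3447 intr=0.0000 cont=0.0000 V=0.0000[hold]; j=4 S=218.1878 intr=0.0000 cont=0.0000 V=0.0000[hold]  S*(4)=50.9332
k=3: j=0 S=39.9664 intr=52.6636 cont=51.6163 V=52.6636[EX]; j=1 S=64.9091 intr=27.7209 cont=28.8744 V=28.8744[hold]; j=2 S=105.4182 intr=0.0000 cont=7.8134 V=7.8134[hold]; j=3 S=171.2086 intr=0.0000 cont=0.0000 V=0.0000[hold]  S*(3)=39.9664
k=2: j=0 S=50.9332 intr=41.6968 cont=41.1777 V=41.6968[EX]; j=1 S=82.7200 intr=9.9100 cont=18.9064 V=18.9064[hold]; j=2 S=134.3447 intr=0.0000 cont=4.1481 V=4.1481[hold]  S*(2)=50.9332
k=1: j=0 S=64.9091 intr=27.7209 cont=30.7922 V=30.7922[hold]; j=1 S=105.4182 intr=0.0000 cont=11.9364 V=11.9364[hold]  S*(1)=-
k=0: j=0 S=82.7200 intr=9.9100 cont=21.8121 V=21.8121[hold]  S*(0)=-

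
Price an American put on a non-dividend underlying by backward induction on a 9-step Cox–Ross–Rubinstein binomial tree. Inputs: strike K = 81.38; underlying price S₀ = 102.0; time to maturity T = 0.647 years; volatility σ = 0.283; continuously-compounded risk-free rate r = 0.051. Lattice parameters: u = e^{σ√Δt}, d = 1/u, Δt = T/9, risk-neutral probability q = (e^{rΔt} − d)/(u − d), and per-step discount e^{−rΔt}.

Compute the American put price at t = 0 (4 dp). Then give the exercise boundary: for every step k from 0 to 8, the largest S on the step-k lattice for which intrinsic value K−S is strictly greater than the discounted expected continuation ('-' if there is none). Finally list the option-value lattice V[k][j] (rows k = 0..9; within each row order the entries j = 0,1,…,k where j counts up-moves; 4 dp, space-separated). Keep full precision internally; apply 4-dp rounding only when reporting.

Δt=0.07189, u=1.07883, d=0.92693, q=0.50522, disc=e^(-rΔt)=0.99634
k=9 terminal: V=max(K-S,0) → 29.8549 21.4112 11.5837 0.1457 0.0000 0.0000 0.0000 0.0000 0.0000 0.0000
k=8: j=0 S=55.5869 intr=25.7931 cont=25.4953 V=25.7931[EX]; j=1 S=64.6963 intr=16.6837 cont=16.3859 V=16.6837[EX]; j=2 S=75.2985 intr=6.0815 cont=5.7837 V=6.0815[EX]; j=3 S=87.6381 intr=0.0000 cont=0.0718 V=0.0718[hold]; j=4 S=102.0000 intr=0.0000 cont=0.0000 V=0.0000[hold]; j=5 S=118.7154 intr=0.0000 cont=0.0000 V=0.0000[hold]; j=6 S=138.1701 intr=0.0000 cont=0.0000 V=0.0000[hold]; j=7 S=160.8130 intr=0.0000 cont=0.0000 V=0.0000[hold]; j=8 S=187.1665 intr=0.0000 cont=0.0000 V=0.0000[hold]  S*(8)=75.2985
k=7: j=0 S=59.9688 intr=21.4112 cont=21.1133 V=21.4112[EX]; j=1 S=69.7963 intr=11.5837 cont=11.2858 V=11.5837[EX]; j=2 S=81.2343 intr=0.1457 cont=3.0342 V=3.0342[hold]; j=3 S=94.5468 intr=0.0000 cont=0.0354 V=0.0354[hold]; j=4 S=110.0408 intr=0.0000 cont=0.0000 V=0.0000[hold]; j=5 S=128.0739 intr=0.0000 cont=0.0000 V=0.0000[hold]; j=6 S=149.0623 intr=0.0000 cont=0.0000 V=0.0000[hold]; j=7 S=173.4901 intr=0.0000 cont=0.0000 V=0.0000[hold]  S*(7)=69.7963
k=6: j=0 S=64.6963 intr=16.6837 cont=16.3859 V=16.6837[EX]; j=1 S=75.2985 intr=6.0815 cont=7.2377 V=7.2377[hold]; j=2 S=87.6381 intr=0.0000 cont=1.5136 V=1.5136[hold]; j=3 S=102.0000 intr=0.0000 cont=0.0175 V=0.0175[hold]; j=4 S=118.7154 intr=0.0000 cont=0.0000 V=0.0000[hold]; j=5 S=138.1701 intr=0.0000 cont=0.0000 V=0.0000[hold]; j=6 S=160.8130 intr=0.0000 cont=0.0000 V=0.0000[hold]  S*(6)=64.6963
k=5: j=0 S=69.7963 intr=11.5837 cont=11.8678 V=11.8678[hold]; j=1 S=81.2343 intr=0.1457 cont=4.3298 V=4.3298[hold]; j=2 S=94.5468 intr=0.0000 cont=0.7549 V=0.7549[hold]; j=3 S=110.0408 intr=0.0000 cont=0.0086 V=0.0086[hold]; j=4 S=128.0739 intr=0.0000 cont=0.0000 V=0.0000[hold]; j=5 S=149.0623 intr=0.0000 cont=0.0000 V=0.0000[hold]  S*(5)=-
k=4: j=0 S=75.2985 intr=6.0815 cont=8.0300 V=8.0300[hold]; j=1 S=87.6381 intr=0.0000 cont=2.5145 V=2.5145[hold]; j=2 S=102.0000 intr=0.0000 cont=0.3765 V=0.3765[hold]; j=3 S=118.7154 intr=0.0000 cont=0.0042 V=0.0042[hold]; j=4 S=138.1701 intr=0.0000 cont=0.0000 V=0.0000[hold]  S*(4)=-
k=3: j=0 S=81.2343 intr=0.1457 cont=5.2243 V=5.2243[hold]; j=1 S=94.5468 intr=0.0000 cont=1.4291 V=1.4291[hold]; j=2 S=110.0408 intr=0.0000 cont=0.1877 V=0.1877[hold]; j=3 S=128.0739 intr=0.0000 cont=0.0021 V=0.0021[hold]  S*(3)=-
k=2: j=0 S=87.6381 intr=0.0000 cont=3.2948 V=3.2948[hold]; j=1 S=102.0000 intr=0.0000 cont=0.7990 V=0.7990[hold]; j=2 S=118.7154 intr=0.0000 cont=0.0936 V=0.0936[hold]  S*(2)=-
k=1: j=0 S=94.5468 intr=0.0000 cont=2.0264 V=2.0264[hold]; j=1 S=110.0408 intr=0.0000 cont=0.4410 V=0.4410[hold]  S*(1)=-
k=0: j=0 S=102.0000 intr=0.0000 cont=1.2209 V=1.2209[hold]  S*(0)=-

price = 1.2209
boundary = - - - - - - 64.6963 69.7963 75.2985
tree:
1.2209
2.0264 0.4410
3.2948 0.7990 0.0936
5.2243 1.4291 0.1877 0.0021
8.0300 2.5145 0.3765 0.0042 0.0000
11.8678 4.3298 0.7549 0.0086 0.0000 0.0000
16.6837 7.2377 1.5136 0.0175 0.0000 0.0000 0.0000
21.4112 11.5837 3.0342 0.0354 0.0000 0.0000 0.0000 0.0000
25.7931 16.6837 6.0815 0.0718 0.0000 0.0000 0.0000 0.0000 0.0000
29.8549 21.4112 11.5837 0.1457 0.0000 0.0000 0.0000 0.0000 0.0000 0.0000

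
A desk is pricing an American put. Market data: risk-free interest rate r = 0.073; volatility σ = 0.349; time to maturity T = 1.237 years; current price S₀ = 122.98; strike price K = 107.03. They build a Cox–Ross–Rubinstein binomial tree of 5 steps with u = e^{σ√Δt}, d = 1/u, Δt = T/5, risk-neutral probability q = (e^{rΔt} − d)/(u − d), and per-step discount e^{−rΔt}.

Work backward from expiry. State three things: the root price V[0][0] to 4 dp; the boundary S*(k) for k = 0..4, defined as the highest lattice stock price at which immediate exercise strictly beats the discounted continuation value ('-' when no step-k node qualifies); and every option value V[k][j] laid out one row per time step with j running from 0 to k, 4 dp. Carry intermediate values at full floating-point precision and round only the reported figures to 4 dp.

params: Δt=0.24740 u=1.18957 d=0.84064 q=0.50894 e^(-rΔt)=0.98210
t_5 payoffs: 55.4017 33.9722 3.6479 0.0000 0.0000 0.0000
t_4: node(4,0) S=61.4154 payoff=45.6146 vs cont=43.6990 → 45.6146 [stop]  node(4,1) S=86.9072 payoff=20.1228 vs cont=18.2071 → 20.1228 [stop]  node(4,2) S=122.9800 payoff=0.0000 vs cont=1.7593 → 1.7593 [wait]  node(4,3) S=174.0256 payoff=0.0000 vs cont=0.0000 → 0.0000 [wait]  node(4,4) S=246.2587 payoff=0.0000 vs cont=0.0000 → 0.0000 [wait]  ⇒ S*(4)=86.9072
t_3: node(3,0) S=73.0578 payoff=33.9722 vs cont=32.0566 → 33.9722 [stop]  node(3,1) S=103.3821 payoff=3.6479 vs cont=10.5840 → 10.5840 [wait]  node(3,2) S=146.2931 payoff=0.0000 vs cont=0.8485 → 0.8485 [wait]  node(3,3) S=207.0152 payoff=0.0000 vs cont=0.0000 → 0.0000 [wait]  ⇒ S*(3)=73.0578
t_2: node(2,0) S=86.9072 payoff=20.1228 vs cont=21.6740 → 21.6740 [wait]  node(2,1) S=122.9800 payoff=0.0000 vs cont=5.5284 → 5.5284 [wait]  node(2,2) S=174.0256 payoff=0.0000 vs cont=0.4092 → 0.4092 [wait]  ⇒ S*(2)=-
t_1: node(1,0) S=103.3821 payoff=3.6479 vs cont=13.2160 → 13.2160 [wait]  node(1,1) S=146.2931 payoff=0.0000 vs cont=2.8707 → 2.8707 [wait]  ⇒ S*(1)=-
t_0: node(0,0) S=122.9800 payoff=0.0000 vs cont=7.8086 → 7.8086 [wait]  ⇒ S*(0)=-

price = 7.8086
boundary = - - - 73.0578 86.9072
tree:
7.8086
13.2160 2.8707
21.6740 5.5284 0.4092
33.9722 10.5840 0.8485 0.0000
45.6146 20.1228 1.7593 0.0000 0.0000
55.4017 33.9722 3.6479 0.0000 0.0000 0.0000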